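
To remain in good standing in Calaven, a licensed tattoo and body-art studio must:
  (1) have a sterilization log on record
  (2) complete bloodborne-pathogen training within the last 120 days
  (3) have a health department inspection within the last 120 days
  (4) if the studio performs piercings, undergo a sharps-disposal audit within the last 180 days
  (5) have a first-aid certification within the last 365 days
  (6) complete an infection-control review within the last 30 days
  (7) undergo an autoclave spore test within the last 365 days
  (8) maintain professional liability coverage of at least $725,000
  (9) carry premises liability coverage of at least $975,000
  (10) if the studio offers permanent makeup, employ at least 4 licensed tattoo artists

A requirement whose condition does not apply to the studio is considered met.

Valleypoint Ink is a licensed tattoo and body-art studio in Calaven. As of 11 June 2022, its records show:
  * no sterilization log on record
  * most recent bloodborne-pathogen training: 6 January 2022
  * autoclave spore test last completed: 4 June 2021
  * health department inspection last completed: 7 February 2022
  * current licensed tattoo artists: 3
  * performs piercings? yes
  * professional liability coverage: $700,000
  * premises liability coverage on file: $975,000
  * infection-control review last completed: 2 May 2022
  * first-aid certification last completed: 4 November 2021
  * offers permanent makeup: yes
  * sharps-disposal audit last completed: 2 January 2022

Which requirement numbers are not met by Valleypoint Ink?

1. sterilization log absent → not met
2. bloodborne-pathogen training 156 days ago vs limit 120 → not met
3. health department inspection 124 days ago vs limit 120 → not met
4. condition 'performs piercings' holds; sharps-disposal audit 160 days ago vs limit 180 → met
5. first-aid certification 219 days ago vs limit 365 → met
6. infection-control review 40 days ago vs limit 30 → not met
7. autoclave spore test 372 days ago vs limit 365 → not met
8. professional liability coverage $700,000 < $725,000 → not met
9. premises liability coverage $975,000 ≥ $975,000 → met
10. condition 'offers permanent makeup' holds; licensed tattoo artists 3 < 4 → not met
Not met: 1, 2, 3, 6, 7, 8, 10

1, 2, 3, 6, 7, 8, 10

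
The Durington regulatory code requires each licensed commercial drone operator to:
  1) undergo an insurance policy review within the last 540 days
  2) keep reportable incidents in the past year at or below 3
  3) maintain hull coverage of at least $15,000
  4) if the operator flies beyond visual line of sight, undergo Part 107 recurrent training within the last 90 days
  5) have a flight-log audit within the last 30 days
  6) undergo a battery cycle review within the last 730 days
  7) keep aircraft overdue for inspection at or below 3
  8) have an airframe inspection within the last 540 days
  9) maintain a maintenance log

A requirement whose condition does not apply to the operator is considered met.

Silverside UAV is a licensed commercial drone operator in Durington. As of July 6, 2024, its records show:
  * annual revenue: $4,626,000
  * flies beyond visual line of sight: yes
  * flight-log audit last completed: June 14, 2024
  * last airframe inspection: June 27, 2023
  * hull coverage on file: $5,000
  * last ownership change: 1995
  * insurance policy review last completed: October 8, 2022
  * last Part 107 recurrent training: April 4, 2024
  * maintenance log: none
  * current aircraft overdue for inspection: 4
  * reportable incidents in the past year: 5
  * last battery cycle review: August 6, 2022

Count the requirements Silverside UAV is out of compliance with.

1. insurance policy review 637 days ago vs limit 540 → not met
2. reportable incidents in the past year 5 > 3 → not met
3. hull coverage $5,000 < $15,000 → not met
4. condition 'flies beyond visual line of sight' holds; Part 107 recurrent training 93 days ago vs limit 90 → not met
5. flight-log audit 22 days ago vs limit 30 → met
6. battery cycle review 700 days ago vs limit 730 → met
7. aircraft overdue for inspection 4 > 3 → not met
8. airframe inspection 375 days ago vs limit 540 → met
9. maintenance log absent → not met
Not met: 6 of 9

6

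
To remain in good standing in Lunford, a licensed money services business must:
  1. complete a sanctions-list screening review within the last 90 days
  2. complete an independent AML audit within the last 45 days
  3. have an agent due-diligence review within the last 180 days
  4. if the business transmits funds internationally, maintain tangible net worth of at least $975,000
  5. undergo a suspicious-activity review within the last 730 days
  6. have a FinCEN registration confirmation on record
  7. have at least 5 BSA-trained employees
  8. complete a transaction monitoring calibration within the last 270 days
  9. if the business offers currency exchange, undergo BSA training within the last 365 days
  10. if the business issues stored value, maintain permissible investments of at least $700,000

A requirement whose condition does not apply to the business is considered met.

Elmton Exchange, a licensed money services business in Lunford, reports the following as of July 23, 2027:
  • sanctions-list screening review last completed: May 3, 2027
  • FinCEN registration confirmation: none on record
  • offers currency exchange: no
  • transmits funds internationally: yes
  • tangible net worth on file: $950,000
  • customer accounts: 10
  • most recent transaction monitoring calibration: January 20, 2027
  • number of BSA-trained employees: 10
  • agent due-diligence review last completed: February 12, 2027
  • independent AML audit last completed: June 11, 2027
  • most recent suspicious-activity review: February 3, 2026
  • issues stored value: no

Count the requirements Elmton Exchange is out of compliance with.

1. sanctions-list screening review 81 days ago vs limit 90 → met
2. independent AML audit 42 days ago vs limit 45 → met
3. agent due-diligence review 161 days ago vs limit 180 → met
4. condition 'transmits funds internationally' holds; tangible net worth $950,000 < $975,000 → not met
5. suspicious-activity review 535 days ago vs limit 730 → met
6. FinCEN registration confirmation absent → not met
7. BSA-trained employees 10 ≥ 5 → met
8. transaction monitoring calibration 184 days ago vs limit 270 → met
9. condition 'offers currency exchange' does not hold → requirement n/a → met
10. condition 'issues stored value' does not hold → requirement n/a → met
Not met: 2 of 10

2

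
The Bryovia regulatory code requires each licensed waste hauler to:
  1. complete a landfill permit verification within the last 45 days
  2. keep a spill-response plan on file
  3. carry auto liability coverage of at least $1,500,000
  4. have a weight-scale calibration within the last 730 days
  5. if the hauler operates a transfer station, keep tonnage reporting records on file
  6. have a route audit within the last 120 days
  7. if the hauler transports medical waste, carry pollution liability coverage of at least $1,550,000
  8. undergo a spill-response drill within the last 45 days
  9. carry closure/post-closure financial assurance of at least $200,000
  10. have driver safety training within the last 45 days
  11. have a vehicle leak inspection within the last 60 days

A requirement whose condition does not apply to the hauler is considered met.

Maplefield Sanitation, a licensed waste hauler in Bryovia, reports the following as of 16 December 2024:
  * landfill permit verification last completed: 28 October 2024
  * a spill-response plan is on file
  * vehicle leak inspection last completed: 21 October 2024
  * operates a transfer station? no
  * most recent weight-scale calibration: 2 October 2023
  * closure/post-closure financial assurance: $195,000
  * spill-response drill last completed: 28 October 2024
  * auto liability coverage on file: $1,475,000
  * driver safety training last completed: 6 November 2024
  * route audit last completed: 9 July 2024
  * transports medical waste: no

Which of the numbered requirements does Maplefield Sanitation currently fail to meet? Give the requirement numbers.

1. landfill permit verification 49 days ago vs limit 45 → not met
2. spill-response plan present → met
3. auto liability coverage $1,475,000 < $1,500,000 → not met
4. weight-scale calibration 441 days ago vs limit 730 → met
5. condition 'operates a transfer station' does not hold → requirement n/a → met
6. route audit 160 days ago vs limit 120 → not met
7. condition 'transports medical waste' does not hold → requirement n/a → met
8. spill-response drill 49 days ago vs limit 45 → not met
9. closure/post-closure financial assurance $195,000 < $200,000 → not met
10. driver safety training 40 days ago vs limit 45 → met
11. vehicle leak inspection 56 days ago vs limit 60 → met
Not met: 1, 3, 6, 8, 9

1, 3, 6, 8, 9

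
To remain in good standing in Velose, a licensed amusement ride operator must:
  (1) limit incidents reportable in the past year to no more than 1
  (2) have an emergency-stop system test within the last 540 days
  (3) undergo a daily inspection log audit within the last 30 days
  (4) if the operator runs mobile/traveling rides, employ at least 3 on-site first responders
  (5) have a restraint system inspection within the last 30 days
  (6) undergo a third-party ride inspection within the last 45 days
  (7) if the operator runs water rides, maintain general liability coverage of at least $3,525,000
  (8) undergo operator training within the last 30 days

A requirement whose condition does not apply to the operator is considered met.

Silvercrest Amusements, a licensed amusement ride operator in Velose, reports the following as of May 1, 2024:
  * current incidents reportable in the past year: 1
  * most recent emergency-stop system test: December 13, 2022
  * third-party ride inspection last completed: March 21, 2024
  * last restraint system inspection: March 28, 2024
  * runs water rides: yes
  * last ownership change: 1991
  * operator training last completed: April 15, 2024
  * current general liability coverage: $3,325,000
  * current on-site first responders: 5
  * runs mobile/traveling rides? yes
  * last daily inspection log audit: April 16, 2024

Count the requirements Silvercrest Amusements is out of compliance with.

1. incidents reportable in the past year 1 ≤ 1 → met
2. emergency-stop system test 505 days ago vs limit 540 → met
3. daily inspection log audit 15 days ago vs limit 30 → met
4. condition 'runs mobile/traveling rides' holds; on-site first responders 5 ≥ 3 → met
5. restraint system inspection 34 days ago vs limit 30 → not met
6. third-party ride inspection 41 days ago vs limit 45 → met
7. condition 'runs water rides' holds; general liability coverage $3,325,000 < $3,525,000 → not met
8. operator training 16 days ago vs limit 30 → met
Not met: 2 of 8

2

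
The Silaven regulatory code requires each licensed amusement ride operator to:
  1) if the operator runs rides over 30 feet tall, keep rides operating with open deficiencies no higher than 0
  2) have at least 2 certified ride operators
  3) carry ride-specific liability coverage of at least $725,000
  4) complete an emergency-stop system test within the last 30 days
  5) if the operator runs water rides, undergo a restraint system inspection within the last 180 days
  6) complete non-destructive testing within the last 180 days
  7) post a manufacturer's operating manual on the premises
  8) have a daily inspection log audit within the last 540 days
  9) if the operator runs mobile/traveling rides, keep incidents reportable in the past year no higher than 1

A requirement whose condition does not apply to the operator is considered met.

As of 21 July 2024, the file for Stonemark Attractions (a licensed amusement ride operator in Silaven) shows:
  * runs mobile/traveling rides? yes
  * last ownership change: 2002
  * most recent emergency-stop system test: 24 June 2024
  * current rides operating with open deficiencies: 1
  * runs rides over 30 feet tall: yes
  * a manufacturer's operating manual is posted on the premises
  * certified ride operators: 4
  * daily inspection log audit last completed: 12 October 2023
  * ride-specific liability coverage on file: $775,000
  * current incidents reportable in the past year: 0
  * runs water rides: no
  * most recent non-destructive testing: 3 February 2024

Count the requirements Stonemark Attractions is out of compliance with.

1. condition 'runs rides over 30 feet tall' holds; rides operating with open deficiencies 1 > 0 → not met
2. certified ride operators 4 ≥ 2 → met
3. ride-specific liability coverage $775,000 ≥ $725,000 → met
4. emergency-stop system test 27 days ago vs limit 30 → met
5. condition 'runs water rides' does not hold → requirement n/a → met
6. non-destructive testing 169 days ago vs limit 180 → met
7. manufacturer's operating manual present → met
8. daily inspection log audit 283 days ago vs limit 540 → met
9. condition 'runs mobile/traveling rides' holds; incidents reportable in the past year 0 ≤ 1 → met
Not met: 1 of 9

1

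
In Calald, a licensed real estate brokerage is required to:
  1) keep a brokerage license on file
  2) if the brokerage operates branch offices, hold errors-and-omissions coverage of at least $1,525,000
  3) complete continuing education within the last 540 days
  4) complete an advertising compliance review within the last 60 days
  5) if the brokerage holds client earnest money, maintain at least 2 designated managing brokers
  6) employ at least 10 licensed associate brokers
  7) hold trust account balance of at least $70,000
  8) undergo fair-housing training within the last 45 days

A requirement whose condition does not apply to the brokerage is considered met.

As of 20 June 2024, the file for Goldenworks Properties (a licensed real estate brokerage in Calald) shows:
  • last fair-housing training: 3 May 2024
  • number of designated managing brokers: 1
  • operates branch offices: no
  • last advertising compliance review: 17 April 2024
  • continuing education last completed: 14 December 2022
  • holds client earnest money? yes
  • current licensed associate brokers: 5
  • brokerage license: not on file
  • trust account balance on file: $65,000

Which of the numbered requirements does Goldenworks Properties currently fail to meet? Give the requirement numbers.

1, 3, 4, 5, 6, 7, 8

1. brokerage license absent → not met
2. condition 'operates branch offices' does not hold → requirement n/a → met
3. continuing education 554 days ago vs limit 540 → not met
4. advertising compliance review 64 days ago vs limit 60 → not met
5. condition 'holds client earnest money' holds; designated managing brokers 1 < 2 → not met
6. licensed associate brokers 5 < 10 → not met
7. trust account balance $65,000 < $70,000 → not met
8. fair-housing training 48 days ago vs limit 45 → not met
Not met: 1, 3, 4, 5, 6, 7, 8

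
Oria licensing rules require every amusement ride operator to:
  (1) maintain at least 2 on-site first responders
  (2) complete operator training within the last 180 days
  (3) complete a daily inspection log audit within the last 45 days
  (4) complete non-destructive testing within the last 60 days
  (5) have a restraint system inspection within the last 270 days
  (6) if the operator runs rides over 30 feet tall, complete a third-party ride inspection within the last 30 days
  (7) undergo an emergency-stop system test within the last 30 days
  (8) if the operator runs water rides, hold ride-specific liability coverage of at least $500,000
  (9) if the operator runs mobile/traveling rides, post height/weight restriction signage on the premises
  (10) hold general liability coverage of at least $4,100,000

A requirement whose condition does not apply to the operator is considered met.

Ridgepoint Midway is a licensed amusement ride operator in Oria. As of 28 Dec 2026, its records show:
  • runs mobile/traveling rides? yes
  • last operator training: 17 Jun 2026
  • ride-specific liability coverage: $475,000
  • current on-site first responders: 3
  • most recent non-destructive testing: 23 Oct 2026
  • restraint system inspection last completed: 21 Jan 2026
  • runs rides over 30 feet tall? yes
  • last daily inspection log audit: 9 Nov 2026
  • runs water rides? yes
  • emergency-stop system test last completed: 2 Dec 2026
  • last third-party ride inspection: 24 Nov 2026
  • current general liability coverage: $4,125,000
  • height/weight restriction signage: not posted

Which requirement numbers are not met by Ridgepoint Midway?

2, 3, 4, 5, 6, 8, 9

1. on-site first responders 3 ≥ 2 → met
2. operator training 194 days ago vs limit 180 → not met
3. daily inspection log audit 49 days ago vs limit 45 → not met
4. non-destructive testing 66 days ago vs limit 60 → not met
5. restraint system inspection 341 days ago vs limit 270 → not met
6. condition 'runs rides over 30 feet tall' holds; third-party ride inspection 34 days ago vs limit 30 → not met
7. emergency-stop system test 26 days ago vs limit 30 → met
8. condition 'runs water rides' holds; ride-specific liability coverage $475,000 < $500,000 → not met
9. condition 'runs mobile/traveling rides' holds; height/weight restriction signage absent → not met
10. general liability coverage $4,125,000 ≥ $4,100,000 → met
Not met: 2, 3, 4, 5, 6, 8, 9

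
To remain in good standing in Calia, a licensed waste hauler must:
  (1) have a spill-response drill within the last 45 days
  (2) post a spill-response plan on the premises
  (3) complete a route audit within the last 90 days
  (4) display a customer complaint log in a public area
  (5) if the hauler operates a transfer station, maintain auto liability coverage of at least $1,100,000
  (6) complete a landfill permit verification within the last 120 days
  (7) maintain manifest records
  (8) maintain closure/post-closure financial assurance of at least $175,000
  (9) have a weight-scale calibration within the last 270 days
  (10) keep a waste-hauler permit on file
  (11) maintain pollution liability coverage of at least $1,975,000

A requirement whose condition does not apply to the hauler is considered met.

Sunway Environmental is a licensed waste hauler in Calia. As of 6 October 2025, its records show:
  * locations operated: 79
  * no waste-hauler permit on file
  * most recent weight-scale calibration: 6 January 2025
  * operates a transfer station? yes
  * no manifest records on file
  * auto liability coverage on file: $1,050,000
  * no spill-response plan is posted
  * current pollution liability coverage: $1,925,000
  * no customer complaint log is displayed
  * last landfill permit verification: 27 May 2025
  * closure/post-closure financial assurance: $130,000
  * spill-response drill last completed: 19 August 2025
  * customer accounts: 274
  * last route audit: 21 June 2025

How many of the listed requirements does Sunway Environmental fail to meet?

1. spill-response drill 48 days ago vs limit 45 → not met
2. spill-response plan absent → not met
3. route audit 107 days ago vs limit 90 → not met
4. customer complaint log absent → not met
5. condition 'operates a transfer station' holds; auto liability coverage $1,050,000 < $1,100,000 → not met
6. landfill permit verification 132 days ago vs limit 120 → not met
7. manifest records absent → not met
8. closure/post-closure financial assurance $130,000 < $175,000 → not met
9. weight-scale calibration 273 days ago vs limit 270 → not met
10. waste-hauler permit absent → not met
11. pollution liability coverage $1,925,000 < $1,975,000 → not met
Not met: 11 of 11

11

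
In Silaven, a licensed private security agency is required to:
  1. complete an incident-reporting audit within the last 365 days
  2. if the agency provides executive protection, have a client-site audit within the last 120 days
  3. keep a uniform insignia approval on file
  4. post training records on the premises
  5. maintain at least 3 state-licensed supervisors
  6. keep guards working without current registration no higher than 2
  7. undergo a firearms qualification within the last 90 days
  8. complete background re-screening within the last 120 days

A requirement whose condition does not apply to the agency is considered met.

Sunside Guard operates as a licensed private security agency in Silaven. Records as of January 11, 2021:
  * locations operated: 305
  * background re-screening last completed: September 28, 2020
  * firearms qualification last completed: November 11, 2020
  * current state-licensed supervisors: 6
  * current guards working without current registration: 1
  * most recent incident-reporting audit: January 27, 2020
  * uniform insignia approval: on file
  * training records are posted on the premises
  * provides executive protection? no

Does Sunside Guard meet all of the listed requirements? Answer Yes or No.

1. incident-reporting audit 350 days ago vs limit 365 → met
2. condition 'provides executive protection' does not hold → requirement n/a → met
3. uniform insignia approval present → met
4. training records present → met
5. state-licensed supervisors 6 ≥ 3 → met
6. guards working without current registration 1 ≤ 2 → met
7. firearms qualification 61 days ago vs limit 90 → met
8. background re-screening 105 days ago vs limit 120 → met
All met.

Yes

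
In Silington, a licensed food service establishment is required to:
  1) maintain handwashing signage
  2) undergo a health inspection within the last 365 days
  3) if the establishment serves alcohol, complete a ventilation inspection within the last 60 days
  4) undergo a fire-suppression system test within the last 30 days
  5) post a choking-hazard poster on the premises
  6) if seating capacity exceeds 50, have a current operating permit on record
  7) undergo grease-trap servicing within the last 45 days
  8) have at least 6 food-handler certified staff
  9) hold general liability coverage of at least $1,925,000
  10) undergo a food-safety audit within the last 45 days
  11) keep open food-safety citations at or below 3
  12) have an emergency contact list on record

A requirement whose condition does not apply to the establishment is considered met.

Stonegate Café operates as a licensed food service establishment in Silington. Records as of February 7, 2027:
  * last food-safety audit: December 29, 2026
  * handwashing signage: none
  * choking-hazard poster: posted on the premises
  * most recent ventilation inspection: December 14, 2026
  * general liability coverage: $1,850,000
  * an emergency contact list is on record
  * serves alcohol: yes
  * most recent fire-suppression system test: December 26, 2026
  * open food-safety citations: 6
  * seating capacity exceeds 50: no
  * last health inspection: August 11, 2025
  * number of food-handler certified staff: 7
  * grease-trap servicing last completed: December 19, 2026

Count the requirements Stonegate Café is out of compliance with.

6

1. handwashing signage absent → not met
2. health inspection 545 days ago vs limit 365 → not met
3. condition 'serves alcohol' holds; ventilation inspection 55 days ago vs limit 60 → met
4. fire-suppression system test 43 days ago vs limit 30 → not met
5. choking-hazard poster present → met
6. condition 'seating capacity exceeds 50' does not hold → requirement n/a → met
7. grease-trap servicing 50 days ago vs limit 45 → not met
8. food-handler certified staff 7 ≥ 6 → met
9. general liability coverage $1,850,000 < $1,925,000 → not met
10. food-safety audit 40 days ago vs limit 45 → met
11. open food-safety citations 6 > 3 → not met
12. emergency contact list present → met
Not met: 6 of 12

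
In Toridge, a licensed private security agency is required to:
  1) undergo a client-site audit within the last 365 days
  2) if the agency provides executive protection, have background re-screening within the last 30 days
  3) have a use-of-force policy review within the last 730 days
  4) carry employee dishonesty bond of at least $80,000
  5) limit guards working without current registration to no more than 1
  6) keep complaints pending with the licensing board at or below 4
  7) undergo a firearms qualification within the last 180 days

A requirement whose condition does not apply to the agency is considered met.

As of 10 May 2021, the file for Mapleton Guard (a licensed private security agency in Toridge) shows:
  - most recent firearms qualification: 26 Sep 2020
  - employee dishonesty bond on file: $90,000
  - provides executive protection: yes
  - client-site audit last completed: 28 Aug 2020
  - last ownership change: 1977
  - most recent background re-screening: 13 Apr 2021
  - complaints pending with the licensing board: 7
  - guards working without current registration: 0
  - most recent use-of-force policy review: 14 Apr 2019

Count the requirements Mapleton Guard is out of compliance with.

3

1. client-site audit 255 days ago vs limit 365 → met
2. condition 'provides executive protection' holds; background re-screening 27 days ago vs limit 30 → met
3. use-of-force policy review 757 days ago vs limit 730 → not met
4. employee dishonesty bond $90,000 ≥ $80,000 → met
5. guards working without current registration 0 ≤ 1 → met
6. complaints pending with the licensing board 7 > 4 → not met
7. firearms qualification 226 days ago vs limit 180 → not met
Not met: 3 of 7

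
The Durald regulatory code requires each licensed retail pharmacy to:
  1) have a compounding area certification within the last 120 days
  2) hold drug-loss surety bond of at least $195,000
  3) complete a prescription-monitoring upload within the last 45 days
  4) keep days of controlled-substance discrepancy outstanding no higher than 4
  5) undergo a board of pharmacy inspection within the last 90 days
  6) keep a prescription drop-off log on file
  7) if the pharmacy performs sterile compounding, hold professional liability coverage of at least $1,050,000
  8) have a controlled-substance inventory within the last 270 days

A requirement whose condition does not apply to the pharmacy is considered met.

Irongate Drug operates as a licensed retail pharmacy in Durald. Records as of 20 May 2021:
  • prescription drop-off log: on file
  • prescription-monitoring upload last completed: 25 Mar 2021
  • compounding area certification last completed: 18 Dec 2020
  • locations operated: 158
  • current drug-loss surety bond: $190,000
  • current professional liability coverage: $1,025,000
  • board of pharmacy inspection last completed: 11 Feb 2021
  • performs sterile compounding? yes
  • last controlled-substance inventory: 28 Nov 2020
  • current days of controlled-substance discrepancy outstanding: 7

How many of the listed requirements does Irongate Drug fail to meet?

1. compounding area certification 153 days ago vs limit 120 → not met
2. drug-loss surety bond $190,000 < $195,000 → not met
3. prescription-monitoring upload 56 days ago vs limit 45 → not met
4. days of controlled-substance discrepancy outstanding 7 > 4 → not met
5. board of pharmacy inspection 98 days ago vs limit 90 → not met
6. prescription drop-off log present → met
7. condition 'performs sterile compounding' holds; professional liability coverage $1,025,000 < $1,050,000 → not met
8. controlled-substance inventory 173 days ago vs limit 270 → met
Not met: 6 of 8

6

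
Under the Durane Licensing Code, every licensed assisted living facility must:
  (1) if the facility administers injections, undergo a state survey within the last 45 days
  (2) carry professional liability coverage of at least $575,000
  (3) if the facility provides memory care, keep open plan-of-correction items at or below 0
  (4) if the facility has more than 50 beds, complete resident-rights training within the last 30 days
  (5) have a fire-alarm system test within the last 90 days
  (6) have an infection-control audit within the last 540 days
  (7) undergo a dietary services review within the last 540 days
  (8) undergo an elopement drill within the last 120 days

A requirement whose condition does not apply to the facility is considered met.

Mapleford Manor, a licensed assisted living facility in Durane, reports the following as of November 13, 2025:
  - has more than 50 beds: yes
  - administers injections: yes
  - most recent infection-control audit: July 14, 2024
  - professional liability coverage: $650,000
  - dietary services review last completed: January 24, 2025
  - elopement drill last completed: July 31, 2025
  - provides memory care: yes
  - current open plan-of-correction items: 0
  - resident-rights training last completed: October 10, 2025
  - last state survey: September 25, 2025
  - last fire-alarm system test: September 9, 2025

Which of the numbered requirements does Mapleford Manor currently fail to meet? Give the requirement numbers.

1, 4

1. condition 'administers injections' holds; state survey 49 days ago vs limit 45 → not met
2. professional liability coverage $650,000 ≥ $575,000 → met
3. condition 'provides memory care' holds; open plan-of-correction items 0 ≤ 0 → met
4. condition 'has more than 50 beds' holds; resident-rights training 34 days ago vs limit 30 → not met
5. fire-alarm system test 65 days ago vs limit 90 → met
6. infection-control audit 487 days ago vs limit 540 → met
7. dietary services review 293 days ago vs limit 540 → met
8. elopement drill 105 days ago vs limit 120 → met
Not met: 1, 4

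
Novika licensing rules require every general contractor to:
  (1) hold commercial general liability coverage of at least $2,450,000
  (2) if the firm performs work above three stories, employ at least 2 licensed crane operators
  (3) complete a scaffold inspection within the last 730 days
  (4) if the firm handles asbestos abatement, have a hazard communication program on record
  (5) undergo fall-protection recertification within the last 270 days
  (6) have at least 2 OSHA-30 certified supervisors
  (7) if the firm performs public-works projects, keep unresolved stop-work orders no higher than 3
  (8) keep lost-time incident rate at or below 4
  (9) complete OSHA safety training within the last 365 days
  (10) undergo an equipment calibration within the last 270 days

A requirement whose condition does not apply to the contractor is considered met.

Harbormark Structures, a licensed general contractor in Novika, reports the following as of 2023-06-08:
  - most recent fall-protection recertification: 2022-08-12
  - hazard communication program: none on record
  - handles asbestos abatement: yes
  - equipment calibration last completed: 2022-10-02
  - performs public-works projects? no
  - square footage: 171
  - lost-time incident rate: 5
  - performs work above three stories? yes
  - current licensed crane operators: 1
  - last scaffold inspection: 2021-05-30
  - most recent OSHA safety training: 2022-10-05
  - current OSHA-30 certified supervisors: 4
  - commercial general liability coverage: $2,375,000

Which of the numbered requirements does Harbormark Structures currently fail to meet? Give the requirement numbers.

1, 2, 3, 4, 5, 8

1. commercial general liability coverage $2,375,000 < $2,450,000 → not met
2. condition 'performs work above three stories' holds; licensed crane operators 1 < 2 → not met
3. scaffold inspection 739 days ago vs limit 730 → not met
4. condition 'handles asbestos abatement' holds; hazard communication program absent → not met
5. fall-protection recertification 300 days ago vs limit 270 → not met
6. OSHA-30 certified supervisors 4 ≥ 2 → met
7. condition 'performs public-works projects' does not hold → requirement n/a → met
8. lost-time incident rate 5 > 4 → not met
9. OSHA safety training 246 days ago vs limit 365 → met
10. equipment calibration 249 days ago vs limit 270 → met
Not met: 1, 2, 3, 4, 5, 8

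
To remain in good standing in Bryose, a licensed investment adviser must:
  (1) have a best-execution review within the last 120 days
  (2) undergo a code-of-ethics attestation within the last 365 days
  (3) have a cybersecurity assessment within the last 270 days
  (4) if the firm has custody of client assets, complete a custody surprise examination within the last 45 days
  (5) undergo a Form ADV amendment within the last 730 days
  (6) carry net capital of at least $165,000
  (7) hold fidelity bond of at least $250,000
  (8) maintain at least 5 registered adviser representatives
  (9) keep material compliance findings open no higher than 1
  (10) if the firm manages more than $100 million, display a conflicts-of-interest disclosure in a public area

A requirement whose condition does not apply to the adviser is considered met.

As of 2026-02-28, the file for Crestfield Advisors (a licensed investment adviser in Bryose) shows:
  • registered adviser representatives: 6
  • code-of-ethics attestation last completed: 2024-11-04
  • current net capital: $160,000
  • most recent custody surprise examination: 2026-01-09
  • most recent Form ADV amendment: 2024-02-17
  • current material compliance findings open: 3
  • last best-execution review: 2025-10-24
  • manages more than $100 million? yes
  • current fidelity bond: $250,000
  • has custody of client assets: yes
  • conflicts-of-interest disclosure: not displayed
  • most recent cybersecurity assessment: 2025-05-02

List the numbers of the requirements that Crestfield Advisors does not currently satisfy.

1, 2, 3, 4, 5, 6, 9, 10

1. best-execution review 127 days ago vs limit 120 → not met
2. code-of-ethics attestation 481 days ago vs limit 365 → not met
3. cybersecurity assessment 302 days ago vs limit 270 → not met
4. condition 'has custody of client assets' holds; custody surprise examination 50 days ago vs limit 45 → not met
5. Form ADV amendment 742 days ago vs limit 730 → not met
6. net capital $160,000 < $165,000 → not met
7. fidelity bond $250,000 ≥ $250,000 → met
8. registered adviser representatives 6 ≥ 5 → met
9. material compliance findings open 3 > 1 → not met
10. condition 'manages more than $100 million' holds; conflicts-of-interest disclosure absent → not met
Not met: 1, 2, 3, 4, 5, 6, 9, 10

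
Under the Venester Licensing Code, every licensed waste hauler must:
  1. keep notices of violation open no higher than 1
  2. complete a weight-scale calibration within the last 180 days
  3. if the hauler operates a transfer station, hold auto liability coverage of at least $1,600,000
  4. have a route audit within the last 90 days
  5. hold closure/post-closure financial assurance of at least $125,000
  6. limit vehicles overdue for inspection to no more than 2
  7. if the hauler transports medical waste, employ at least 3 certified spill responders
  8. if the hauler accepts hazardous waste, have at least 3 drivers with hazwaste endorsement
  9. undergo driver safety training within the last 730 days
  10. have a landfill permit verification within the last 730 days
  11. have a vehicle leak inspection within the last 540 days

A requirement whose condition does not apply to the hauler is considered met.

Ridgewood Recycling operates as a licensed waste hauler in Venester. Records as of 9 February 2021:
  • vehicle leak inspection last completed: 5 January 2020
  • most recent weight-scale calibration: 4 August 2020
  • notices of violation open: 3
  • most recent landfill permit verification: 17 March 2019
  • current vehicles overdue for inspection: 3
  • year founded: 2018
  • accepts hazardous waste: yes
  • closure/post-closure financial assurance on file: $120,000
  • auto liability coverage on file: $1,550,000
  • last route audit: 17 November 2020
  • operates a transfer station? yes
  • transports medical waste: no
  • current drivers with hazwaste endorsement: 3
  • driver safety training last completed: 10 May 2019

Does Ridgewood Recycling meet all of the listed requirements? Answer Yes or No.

No

1. notices of violation open 3 > 1 → not met
2. weight-scale calibration 189 days ago vs limit 180 → not met
3. condition 'operates a transfer station' holds; auto liability coverage $1,550,000 < $1,600,000 → not met
4. route audit 84 days ago vs limit 90 → met
5. closure/post-closure financial assurance $120,000 < $125,000 → not met
6. vehicles overdue for inspection 3 > 2 → not met
7. condition 'transports medical waste' does not hold → requirement n/a → met
8. condition 'accepts hazardous waste' holds; drivers with hazwaste endorsement 3 ≥ 3 → met
9. driver safety training 641 days ago vs limit 730 → met
10. landfill permit verification 695 days ago vs limit 730 → met
11. vehicle leak inspection 401 days ago vs limit 540 → met
Not met: 1, 2, 3, 5, 6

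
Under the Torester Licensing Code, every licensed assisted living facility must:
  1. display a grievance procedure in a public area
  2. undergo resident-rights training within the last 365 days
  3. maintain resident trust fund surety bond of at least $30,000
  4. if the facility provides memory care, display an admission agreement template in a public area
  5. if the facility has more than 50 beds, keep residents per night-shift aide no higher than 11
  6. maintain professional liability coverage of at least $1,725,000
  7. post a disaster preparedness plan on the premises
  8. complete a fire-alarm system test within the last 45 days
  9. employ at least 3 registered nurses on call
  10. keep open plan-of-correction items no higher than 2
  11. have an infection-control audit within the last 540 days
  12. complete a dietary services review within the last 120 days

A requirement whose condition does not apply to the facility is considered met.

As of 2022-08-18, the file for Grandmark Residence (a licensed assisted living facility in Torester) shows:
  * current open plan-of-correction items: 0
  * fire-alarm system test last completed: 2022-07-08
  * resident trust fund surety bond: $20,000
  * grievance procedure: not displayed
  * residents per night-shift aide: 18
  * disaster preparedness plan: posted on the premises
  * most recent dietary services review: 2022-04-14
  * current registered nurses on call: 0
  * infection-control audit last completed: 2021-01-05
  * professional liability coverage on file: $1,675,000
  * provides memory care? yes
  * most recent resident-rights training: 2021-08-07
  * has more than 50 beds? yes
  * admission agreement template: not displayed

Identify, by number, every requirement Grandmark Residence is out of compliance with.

1. grievance procedure absent → not met
2. resident-rights training 376 days ago vs limit 365 → not met
3. resident trust fund surety bond $20,000 < $30,000 → not met
4. condition 'provides memory care' holds; admission agreement template absent → not met
5. condition 'has more than 50 beds' holds; residents per night-shift aide 18 > 11 → not met
6. professional liability coverage $1,675,000 < $1,725,000 → not met
7. disaster preparedness plan present → met
8. fire-alarm system test 41 days ago vs limit 45 → met
9. registered nurses on call 0 < 3 → not met
10. open plan-of-correction items 0 ≤ 2 → met
11. infection-control audit 590 days ago vs limit 540 → not met
12. dietary services review 126 days ago vs limit 120 → not met
Not met: 1, 2, 3, 4, 5, 6, 9, 11, 12

1, 2, 3, 4, 5, 6, 9, 11, 12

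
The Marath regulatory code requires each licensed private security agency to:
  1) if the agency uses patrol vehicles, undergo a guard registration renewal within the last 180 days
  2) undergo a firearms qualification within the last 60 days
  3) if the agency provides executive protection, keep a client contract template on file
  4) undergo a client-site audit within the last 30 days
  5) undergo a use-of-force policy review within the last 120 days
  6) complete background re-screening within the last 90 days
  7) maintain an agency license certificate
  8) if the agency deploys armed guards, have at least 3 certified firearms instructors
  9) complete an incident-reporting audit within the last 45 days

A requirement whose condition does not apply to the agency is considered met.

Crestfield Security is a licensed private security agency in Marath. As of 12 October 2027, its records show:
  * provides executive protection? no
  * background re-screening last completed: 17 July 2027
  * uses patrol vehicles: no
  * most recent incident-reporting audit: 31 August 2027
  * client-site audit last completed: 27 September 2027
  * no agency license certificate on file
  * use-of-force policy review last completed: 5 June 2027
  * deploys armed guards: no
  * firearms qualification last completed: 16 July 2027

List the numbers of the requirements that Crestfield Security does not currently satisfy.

2, 5, 7

1. condition 'uses patrol vehicles' does not hold → requirement n/a → met
2. firearms qualification 88 days ago vs limit 60 → not met
3. condition 'provides executive protection' does not hold → requirement n/a → met
4. client-site audit 15 days ago vs limit 30 → met
5. use-of-force policy review 129 days ago vs limit 120 → not met
6. background re-screening 87 days ago vs limit 90 → met
7. agency license certificate absent → not met
8. condition 'deploys armed guards' does not hold → requirement n/a → met
9. incident-reporting audit 42 days ago vs limit 45 → met
Not met: 2, 5, 7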